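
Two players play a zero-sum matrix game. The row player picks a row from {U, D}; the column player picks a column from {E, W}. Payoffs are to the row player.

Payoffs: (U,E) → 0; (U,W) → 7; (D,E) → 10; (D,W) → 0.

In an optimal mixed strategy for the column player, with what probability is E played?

Row minima: U → 0, D → 0; maximin = 0.
Column maxima: E → 10, W → 7; minimax = 7.
0 ≠ 7, so there is no saddle point; optimal play is mixed.
Let the row player play U with probability p. Expected payoff against E: 0p + 10(1−p) = −10p + 10; against W: 7p + 0(1−p) = 7p.
Setting these equal: −10p + 10 = 7p ⇒ −17p = -10 ⇒ p = 10/17, and the value is (-10)·(10/17) + 10 = 70/17.
For the column player: with q = P(E), equating U's and D's payoffs gives −7q + 7 = 10q ⇒ q = 7/17.

7/17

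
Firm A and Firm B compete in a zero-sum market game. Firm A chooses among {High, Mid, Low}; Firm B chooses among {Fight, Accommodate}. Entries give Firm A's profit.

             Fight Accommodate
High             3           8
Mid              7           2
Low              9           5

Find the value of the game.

19/3

Row minima: High → 3, Mid → 2, Low → 5; maximin = 5.
Column maxima: Fight → 9, Accommodate → 8; minimax = 8.
5 ≠ 8, so there is no saddle point; optimal play is mixed.
Mid is strictly dominated by Low, so Firm A never plays it.
On the remaining 2×2 (High, Low vs Fight, Accommodate):
Let Firm A play High with probability p. Expected payoff against Fight: 3p + 9(1−p) = −6p + 9; against Accommodate: 8p + 5(1−p) = 3p + 5.
Setting these equal: −6p + 9 = 3p + 5 ⇒ −9p = -4 ⇒ p = 4/9, and the value is (-6)·(4/9) + 9 = 19/3.
For Firm B: with q = P(Fight), equating High's and Low's payoffs gives −5q + 8 = 4q + 5 ⇒ q = 1/3.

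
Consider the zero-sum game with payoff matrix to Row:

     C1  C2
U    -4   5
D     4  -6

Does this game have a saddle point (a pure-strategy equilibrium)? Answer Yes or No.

Row minima: U → -4, D → -6; maximin = -4.
Column maxima: C1 → 4, C2 → 5; minimax = 4.
-4 ≠ 4, so no pure-strategy equilibrium exists.

No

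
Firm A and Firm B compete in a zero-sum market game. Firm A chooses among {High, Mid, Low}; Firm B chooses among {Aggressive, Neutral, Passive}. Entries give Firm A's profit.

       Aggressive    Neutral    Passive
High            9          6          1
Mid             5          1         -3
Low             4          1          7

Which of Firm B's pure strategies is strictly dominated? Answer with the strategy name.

Neutral holds Firm A's payoff strictly below Aggressive in every row: 6 < 9, 1 < 5, 1 < 4.
So Aggressive is strictly dominated for Firm B.

Aggressive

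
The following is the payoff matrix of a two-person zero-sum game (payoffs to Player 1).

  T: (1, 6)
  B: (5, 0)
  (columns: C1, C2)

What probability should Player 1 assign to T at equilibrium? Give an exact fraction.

Row minima: T → 1, B → 0; maximin = 1.
Column maxima: C1 → 5, C2 → 6; minimax = 5.
1 ≠ 5, so there is no saddle point; optimal play is mixed.
Let Player 1 play T with probability p. Expected payoff against C1: 1p + 5(1−p) = −4p + 5; against C2: 6p + 0(1−p) = 6p.
Setting these equal: −4p + 5 = 6p ⇒ −10p = -5 ⇒ p = 1/2, and the value is (-4)·(1/2) + 5 = 3.
For Player 2: with q = P(C1), equating T's and B's payoffs gives −5q + 6 = 5q ⇒ q = 3/5.

1/2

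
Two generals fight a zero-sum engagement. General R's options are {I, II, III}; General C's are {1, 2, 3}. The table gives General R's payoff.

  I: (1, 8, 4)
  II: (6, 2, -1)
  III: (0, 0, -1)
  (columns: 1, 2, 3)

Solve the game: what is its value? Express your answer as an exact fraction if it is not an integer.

5/2

Row minima: I → 1, II → -1, III → -1; maximin = 1.
Column maxima: 1 → 6, 2 → 8, 3 → 4; minimax = 4.
1 ≠ 4, so there is no saddle point; optimal play is mixed.
III is strictly dominated by I, so General R never plays it.
2 is strictly dominated by 3 (it gives General R strictly more in every row), so General C never plays it.
On the remaining 2×2 (I, II vs 1, 3):
Let General R play I with probability p. Expected payoff against 1: 1p + 6(1−p) = −5p + 6; against 3: 4p + (-1)(1−p) = 5p − 1.
Setting these equal: −5p + 6 = 5p − 1 ⇒ −10p = -7 ⇒ p = 7/10, and the value is (-5)·(7/10) + 6 = 5/2.
For General C: with q = P(1), equating I's and II's payoffs gives −3q + 4 = 7q − 1 ⇒ q = 1/2.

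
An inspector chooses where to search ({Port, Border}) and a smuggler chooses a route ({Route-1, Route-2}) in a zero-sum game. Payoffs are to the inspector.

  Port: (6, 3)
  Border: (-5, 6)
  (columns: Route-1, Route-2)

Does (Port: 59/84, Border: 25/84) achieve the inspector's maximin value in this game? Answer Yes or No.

No

Against Route-1 this mix gives (59/84)·6 + (25/84)·(-5) = 229/84.
Against Route-2 this mix gives (59/84)·3 + (25/84)·6 = 109/28.
The smuggler will play Route-1, holding the inspector to 229/84. Shifting weight toward the row that does better against Route-1 would raise this floor (the equalizing mix achieves 51/14 against both Route-1 and Route-2), so the proposed strategy is not optimal.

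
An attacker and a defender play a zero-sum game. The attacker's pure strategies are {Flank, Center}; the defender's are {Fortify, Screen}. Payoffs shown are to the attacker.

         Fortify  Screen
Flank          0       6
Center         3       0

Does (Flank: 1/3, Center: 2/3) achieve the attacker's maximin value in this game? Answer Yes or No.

Against Fortify this mix gives (1/3)·0 + (2/3)·3 = 2.
Against Screen this mix gives (1/3)·6 + (2/3)·0 = 2.
All of the defender's active replies (Fortify, Screen) yield 2, and no column does worse for the attacker. The mix makes the defender indifferent and guarantees 2, so it is optimal.

Yes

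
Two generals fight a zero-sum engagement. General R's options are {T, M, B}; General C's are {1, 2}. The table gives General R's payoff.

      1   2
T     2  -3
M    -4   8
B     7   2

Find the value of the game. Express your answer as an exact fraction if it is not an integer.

64/17

Row minima: T → -3, M → -4, B → 2; maximin = 2.
Column maxima: 1 → 7, 2 → 8; minimax = 7.
2 ≠ 7, so there is no saddle point; optimal play is mixed.
T is strictly dominated by B, so General R never plays it.
On the remaining 2×2 (M, B vs 1, 2):
Let General R play M with probability p. Expected payoff against 1: (-4)p + 7(1−p) = −11p + 7; against 2: 8p + 2(1−p) = 6p + 2.
Setting these equal: −11p + 7 = 6p + 2 ⇒ −17p = -5 ⇒ p = 5/17, and the value is (-11)·(5/17) + 7 = 64/17.
For General C: with q = P(1), equating M's and B's payoffs gives −12q + 8 = 5q + 2 ⇒ q = 6/17.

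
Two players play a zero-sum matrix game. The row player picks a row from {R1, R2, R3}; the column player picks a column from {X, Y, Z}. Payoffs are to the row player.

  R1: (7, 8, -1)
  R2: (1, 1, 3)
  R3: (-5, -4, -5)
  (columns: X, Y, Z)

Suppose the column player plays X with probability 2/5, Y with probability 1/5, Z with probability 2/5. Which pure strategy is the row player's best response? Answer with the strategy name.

R1

Expected payoff of R1: (2/5)·7 + (1/5)·8 + (2/5)·(-1) = 4.
Expected payoff of R2: (2/5)·1 + (1/5)·1 + (2/5)·3 = 9/5.
Expected payoff of R3: (2/5)·(-5) + (1/5)·(-4) + (2/5)·(-5) = -24/5.
The largest is 4, so the row player's best response is R1.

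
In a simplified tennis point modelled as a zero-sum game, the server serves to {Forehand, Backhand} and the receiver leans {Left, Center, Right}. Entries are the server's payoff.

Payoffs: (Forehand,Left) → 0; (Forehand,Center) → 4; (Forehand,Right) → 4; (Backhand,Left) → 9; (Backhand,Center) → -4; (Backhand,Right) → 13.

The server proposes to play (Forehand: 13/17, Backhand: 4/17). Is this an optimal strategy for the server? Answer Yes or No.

Against Left this mix gives (13/17)·0 + (4/17)·9 = 36/17.
Against Center this mix gives (13/17)·4 + (4/17)·(-4) = 36/17.
Against Right this mix gives (13/17)·4 + (4/17)·13 = 104/17.
All of the receiver's active replies (Left, Center) yield 36/17, and no column does worse for the server. The mix makes the receiver indifferent and guarantees 36/17, so it is optimal.

Yes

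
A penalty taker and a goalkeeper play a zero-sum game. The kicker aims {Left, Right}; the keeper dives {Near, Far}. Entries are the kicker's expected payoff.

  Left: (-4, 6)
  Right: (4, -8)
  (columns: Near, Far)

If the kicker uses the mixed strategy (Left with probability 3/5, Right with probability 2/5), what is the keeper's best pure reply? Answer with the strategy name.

If the keeper plays Near, the kicker's expected payoff is (3/5)·(-4) + (2/5)·4 = -4/5.
If the keeper plays Far, the kicker's expected payoff is (3/5)·6 + (2/5)·(-8) = 2/5.
The keeper minimizes the kicker's payoff; the smallest is -4/5, so the best response is Near.

Near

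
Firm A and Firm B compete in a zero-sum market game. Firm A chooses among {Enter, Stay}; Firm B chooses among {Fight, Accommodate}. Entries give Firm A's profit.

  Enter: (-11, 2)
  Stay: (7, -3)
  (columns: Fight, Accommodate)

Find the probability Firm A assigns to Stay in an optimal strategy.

13/23

Row minima: Enter → -11, Stay → -3; maximin = -3.
Column maxima: Fight → 7, Accommodate → 2; minimax = 2.
-3 ≠ 2, so there is no saddle point; optimal play is mixed.
Let Firm A play Enter with probability p. Expected payoff against Fight: (-11)p + 7(1−p) = −18p + 7; against Accommodate: 2p + (-3)(1−p) = 5p − 3.
Setting these equal: −18p + 7 = 5p − 3 ⇒ −23p = -10 ⇒ p = 10/23, and the value is (-18)·(10/23) + 7 = -19/23.
For Firm B: with q = P(Fight), equating Enter's and Stay's payoffs gives −13q + 2 = 10q − 3 ⇒ q = 5/23.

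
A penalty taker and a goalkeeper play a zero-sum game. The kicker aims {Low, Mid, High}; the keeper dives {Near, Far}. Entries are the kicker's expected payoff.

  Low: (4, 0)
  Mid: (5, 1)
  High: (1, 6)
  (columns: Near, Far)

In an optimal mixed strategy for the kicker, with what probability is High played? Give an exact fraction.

4/9

Row minima: Low → 0, Mid → 1, High → 1; maximin = 1.
Column maxima: Near → 5, Far → 6; minimax = 5.
1 ≠ 5, so there is no saddle point; optimal play is mixed.
Low is strictly dominated by Mid, so the kicker never plays it.
On the remaining 2×2 (Mid, High vs Near, Far):
Let the kicker play Mid with probability p. Expected payoff against Near: 5p + 1(1−p) = 4p + 1; against Far: 1p + 6(1−p) = −5p + 6.
Setting these equal: 4p + 1 = −5p + 6 ⇒ 9p = 5 ⇒ p = 5/9, and the value is (4)·(5/9) + 1 = 29/9.
For the keeper: with q = P(Near), equating Mid's and High's payoffs gives 4q + 1 = −5q + 6 ⇒ q = 5/9.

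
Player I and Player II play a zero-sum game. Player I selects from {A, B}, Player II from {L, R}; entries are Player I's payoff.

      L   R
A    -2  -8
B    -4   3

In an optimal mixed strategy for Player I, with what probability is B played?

Row minima: A → -8, B → -4; maximin = -4.
Column maxima: L → -2, R → 3; minimax = -2.
-4 ≠ -2, so there is no saddle point; optimal play is mixed.
Let Player I play A with probability p. Expected payoff against L: (-2)p + (-4)(1−p) = 2p − 4; against R: (-8)p + 3(1−p) = −11p + 3.
Setting these equal: 2p − 4 = −11p + 3 ⇒ 13p = 7 ⇒ p = 7/13, and the value is (2)·(7/13) − 4 = -38/13.
For Player II: with q = P(L), equating A's and B's payoffs gives 6q − 8 = −7q + 3 ⇒ q = 11/13.

6/13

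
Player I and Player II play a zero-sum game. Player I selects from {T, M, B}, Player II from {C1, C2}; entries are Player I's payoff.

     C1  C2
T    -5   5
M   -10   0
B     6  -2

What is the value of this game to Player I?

10/9

Row minima: T → -5, M → -10, B → -2; maximin = -2.
Column maxima: C1 → 6, C2 → 5; minimax = 5.
-2 ≠ 5, so there is no saddle point; optimal play is mixed.
M is strictly dominated by T, so Player I never plays it.
On the remaining 2×2 (T, B vs C1, C2):
Let Player I play T with probability p. Expected payoff against C1: (-5)p + 6(1−p) = −11p + 6; against C2: 5p + (-2)(1−p) = 7p − 2.
Setting these equal: −11p + 6 = 7p − 2 ⇒ −18p = -8 ⇒ p = 4/9, and the value is (-11)·(4/9) + 6 = 10/9.
For Player II: with q = P(C1), equating T's and B's payoffs gives −10q + 5 = 8q − 2 ⇒ q = 7/18.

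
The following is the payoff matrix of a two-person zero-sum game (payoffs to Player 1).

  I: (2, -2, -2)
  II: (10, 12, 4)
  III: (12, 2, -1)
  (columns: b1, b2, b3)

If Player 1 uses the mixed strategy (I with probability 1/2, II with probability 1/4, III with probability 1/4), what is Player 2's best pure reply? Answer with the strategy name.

b3

If Player 2 plays b1, Player 1's expected payoff is (1/2)·2 + (1/4)·10 + (1/4)·12 = 13/2.
If Player 2 plays b2, Player 1's expected payoff is (1/2)·(-2) + (1/4)·12 + (1/4)·2 = 5/2.
If Player 2 plays b3, Player 1's expected payoff is (1/2)·(-2) + (1/4)·4 + (1/4)·(-1) = -1/4.
Player 2 minimizes Player 1's payoff; the smallest is -1/4, so the best response is b3.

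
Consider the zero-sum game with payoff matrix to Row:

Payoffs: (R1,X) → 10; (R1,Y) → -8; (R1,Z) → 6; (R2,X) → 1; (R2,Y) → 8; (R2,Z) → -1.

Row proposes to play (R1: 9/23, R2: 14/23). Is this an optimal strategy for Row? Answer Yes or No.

Against X this mix gives (9/23)·10 + (14/23)·1 = 104/23.
Against Y this mix gives (9/23)·(-8) + (14/23)·8 = 40/23.
Against Z this mix gives (9/23)·6 + (14/23)·(-1) = 40/23.
All of Column's active replies (Y, Z) yield 40/23, and no column does worse for Row. The mix makes Column indifferent and guarantees 40/23, so it is optimal.

Yes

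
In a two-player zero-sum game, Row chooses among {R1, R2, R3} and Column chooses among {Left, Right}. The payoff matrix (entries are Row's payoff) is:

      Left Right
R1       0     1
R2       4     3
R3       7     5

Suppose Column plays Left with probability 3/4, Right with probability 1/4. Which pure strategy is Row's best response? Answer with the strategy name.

R3

Expected payoff of R1: (3/4)·0 + (1/4)·1 = 1/4.
Expected payoff of R2: (3/4)·4 + (1/4)·3 = 15/4.
Expected payoff of R3: (3/4)·7 + (1/4)·5 = 13/2.
The largest is 13/2, so Row's best response is R3.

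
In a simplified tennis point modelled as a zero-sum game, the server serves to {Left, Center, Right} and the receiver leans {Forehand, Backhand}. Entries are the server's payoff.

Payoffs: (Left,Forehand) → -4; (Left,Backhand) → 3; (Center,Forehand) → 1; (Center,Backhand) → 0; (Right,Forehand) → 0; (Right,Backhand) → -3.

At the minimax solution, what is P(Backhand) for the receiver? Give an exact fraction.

Row minima: Left → -4, Center → 0, Right → -3; maximin = 0.
Column maxima: Forehand → 1, Backhand → 3; minimax = 1.
0 ≠ 1, so there is no saddle point; optimal play is mixed.
Right is strictly dominated by Center, so the server never plays it.
On the remaining 2×2 (Left, Center vs Forehand, Backhand):
Let the server play Left with probability p. Expected payoff against Forehand: (-4)p + 1(1−p) = −5p + 1; against Backhand: 3p + 0(1−p) = 3p.
Setting these equal: −5p + 1 = 3p ⇒ −8p = -1 ⇒ p = 1/8, and the value is (-5)·(1/8) + 1 = 3/8.
For the receiver: with q = P(Forehand), equating Left's and Center's payoffs gives −7q + 3 = q ⇒ q = 3/8.

5/8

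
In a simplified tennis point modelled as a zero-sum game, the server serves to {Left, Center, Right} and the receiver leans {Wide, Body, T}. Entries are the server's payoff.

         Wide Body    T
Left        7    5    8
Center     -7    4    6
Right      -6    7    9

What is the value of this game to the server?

79/15

Row minima: Left → 5, Center → -7, Right → -6; maximin = 5.
Column maxima: Wide → 7, Body → 7, T → 9; minimax = 7.
5 ≠ 7, so there is no saddle point; optimal play is mixed.
Center is strictly dominated by Left, so the server never plays it.
T is strictly dominated by Wide (it gives the server strictly more in every row), so the receiver never plays it.
On the remaining 2×2 (Left, Right vs Wide, Body):
Let the server play Left with probability p. Expected payoff against Wide: 7p + (-6)(1−p) = 13p − 6; against Body: 5p + 7(1−p) = −2p + 7.
Setting these equal: 13p − 6 = −2p + 7 ⇒ 15p = 13 ⇒ p = 13/15, and the value is (13)·(13/15) − 6 = 79/15.
For the receiver: with q = P(Wide), equating Left's and Right's payoffs gives 2q + 5 = −13q + 7 ⇒ q = 2/15.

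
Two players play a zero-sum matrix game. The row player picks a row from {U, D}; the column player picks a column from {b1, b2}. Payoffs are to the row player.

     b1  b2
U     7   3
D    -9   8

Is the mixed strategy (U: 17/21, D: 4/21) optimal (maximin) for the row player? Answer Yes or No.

Against b1 this mix gives (17/21)·7 + (4/21)·(-9) = 83/21.
Against b2 this mix gives (17/21)·3 + (4/21)·8 = 83/21.
All of the column player's active replies (b1, b2) yield 83/21, and no column does worse for the row player. The mix makes the column player indifferent and guarantees 83/21, so it is optimal.

Yes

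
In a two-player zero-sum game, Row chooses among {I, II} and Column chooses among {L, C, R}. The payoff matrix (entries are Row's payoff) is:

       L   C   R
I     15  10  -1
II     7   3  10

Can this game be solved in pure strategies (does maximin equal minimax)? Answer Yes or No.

No

Row minima: I → -1, II → 3; maximin = 3.
Column maxima: L → 15, C → 10, R → 10; minimax = 10.
3 ≠ 10, so no pure-strategy equilibrium exists.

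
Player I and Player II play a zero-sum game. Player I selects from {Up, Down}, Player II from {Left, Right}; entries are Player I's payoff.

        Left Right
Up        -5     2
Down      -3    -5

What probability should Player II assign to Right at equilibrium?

Row minima: Up → -5, Down → -5; maximin = -5.
Column maxima: Left → -3, Right → 2; minimax = -3.
-5 ≠ -3, so there is no saddle point; optimal play is mixed.
Let Player I play Up with probability p. Expected payoff against Left: (-5)p + (-3)(1−p) = −2p − 3; against Right: 2p + (-5)(1−p) = 7p − 5.
Setting these equal: −2p − 3 = 7p − 5 ⇒ −9p = -2 ⇒ p = 2/9, and the value is (-2)·(2/9) − 3 = -31/9.
For Player II: with q = P(Left), equating Up's and Down's payoffs gives −7q + 2 = 2q − 5 ⇒ q = 7/9.

2/9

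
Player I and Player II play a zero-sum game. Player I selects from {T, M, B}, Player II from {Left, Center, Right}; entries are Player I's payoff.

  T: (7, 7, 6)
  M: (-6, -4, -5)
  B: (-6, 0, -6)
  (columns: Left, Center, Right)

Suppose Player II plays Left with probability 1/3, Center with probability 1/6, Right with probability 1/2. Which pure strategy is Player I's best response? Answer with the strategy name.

Expected payoff of T: (1/3)·7 + (1/6)·7 + (1/2)·6 = 13/2.
Expected payoff of M: (1/3)·(-6) + (1/6)·(-4) + (1/2)·(-5) = -31/6.
Expected payoff of B: (1/3)·(-6) + (1/6)·0 + (1/2)·(-6) = -5.
The largest is 13/2, so Player I's best response is T.

T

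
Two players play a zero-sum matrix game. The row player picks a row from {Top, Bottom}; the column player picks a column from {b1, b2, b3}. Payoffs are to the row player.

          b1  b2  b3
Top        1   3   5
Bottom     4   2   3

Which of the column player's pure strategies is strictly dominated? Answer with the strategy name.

b3

b2 holds the row player's payoff strictly below b3 in every row: 3 < 5, 2 < 3.
So b3 is strictly dominated for the column player.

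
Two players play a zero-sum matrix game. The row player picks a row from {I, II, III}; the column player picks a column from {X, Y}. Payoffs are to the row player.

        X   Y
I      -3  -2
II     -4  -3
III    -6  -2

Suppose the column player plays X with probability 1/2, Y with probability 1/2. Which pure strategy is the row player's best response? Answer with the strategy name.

I

Expected payoff of I: (1/2)·(-3) + (1/2)·(-2) = -5/2.
Expected payoff of II: (1/2)·(-4) + (1/2)·(-3) = -7/2.
Expected payoff of III: (1/2)·(-6) + (1/2)·(-2) = -4.
The largest is -5/2, so the row player's best response is I.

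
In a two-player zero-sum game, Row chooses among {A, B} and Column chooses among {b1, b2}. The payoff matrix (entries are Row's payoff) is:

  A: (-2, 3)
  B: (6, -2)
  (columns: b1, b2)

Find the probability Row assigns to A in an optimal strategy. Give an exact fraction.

Row minima: A → -2, B → -2; maximin = -2.
Column maxima: b1 → 6, b2 → 3; minimax = 3.
-2 ≠ 3, so there is no saddle point; optimal play is mixed.
Let Row play A with probability p. Expected payoff against b1: (-2)p + 6(1−p) = −8p + 6; against b2: 3p + (-2)(1−p) = 5p − 2.
Setting these equal: −8p + 6 = 5p − 2 ⇒ −13p = -8 ⇒ p = 8/13, and the value is (-8)·(8/13) + 6 = 14/13.
For Column: with q = P(b1), equating A's and B's payoffs gives −5q + 3 = 8q − 2 ⇒ q = 5/13.

8/13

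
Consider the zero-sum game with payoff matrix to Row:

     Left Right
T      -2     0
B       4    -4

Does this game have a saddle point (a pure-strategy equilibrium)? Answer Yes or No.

No

Row minima: T → -2, B → -4; maximin = -2.
Column maxima: Left → 4, Right → 0; minimax = 0.
-2 ≠ 0, so no pure-strategy equilibrium exists.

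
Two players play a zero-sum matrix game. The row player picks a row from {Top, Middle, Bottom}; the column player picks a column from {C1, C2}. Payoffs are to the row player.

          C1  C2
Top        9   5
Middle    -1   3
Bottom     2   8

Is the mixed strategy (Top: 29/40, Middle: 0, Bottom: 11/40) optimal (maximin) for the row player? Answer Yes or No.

No

Against C1 this mix gives (29/40)·9 + (11/40)·2 = 283/40.
Against C2 this mix gives (29/40)·5 + (11/40)·8 = 233/40.
The column player will play C2, holding the row player to 233/40. Shifting weight toward the row that does better against C2 would raise this floor (the equalizing mix achieves 31/5 against both C2 and C1), so the proposed strategy is not optimal.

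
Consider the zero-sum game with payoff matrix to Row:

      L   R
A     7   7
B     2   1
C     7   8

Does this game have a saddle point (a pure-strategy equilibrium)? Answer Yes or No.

Row minima: A → 7, B → 1, C → 7; maximin = 7.
Column maxima: L → 7, R → 8; minimax = 7.
maximin = minimax = 7, so a saddle point exists.

Yes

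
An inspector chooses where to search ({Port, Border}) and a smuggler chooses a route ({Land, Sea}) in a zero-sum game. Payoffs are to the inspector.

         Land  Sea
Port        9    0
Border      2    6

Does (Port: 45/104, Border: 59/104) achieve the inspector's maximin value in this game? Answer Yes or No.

Against Land this mix gives (45/104)·9 + (59/104)·2 = 523/104.
Against Sea this mix gives (45/104)·0 + (59/104)·6 = 177/52.
The smuggler will play Sea, holding the inspector to 177/52. Shifting weight toward the row that does better against Sea would raise this floor (the equalizing mix achieves 54/13 against both Sea and Land), so the proposed strategy is not optimal.

No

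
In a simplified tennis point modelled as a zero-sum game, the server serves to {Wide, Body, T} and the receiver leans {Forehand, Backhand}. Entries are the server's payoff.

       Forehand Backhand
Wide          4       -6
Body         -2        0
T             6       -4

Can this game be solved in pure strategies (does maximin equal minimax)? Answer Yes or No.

No

Row minima: Wide → -6, Body → -2, T → -4; maximin = -2.
Column maxima: Forehand → 6, Backhand → 0; minimax = 0.
-2 ≠ 0, so no pure-strategy equilibrium exists.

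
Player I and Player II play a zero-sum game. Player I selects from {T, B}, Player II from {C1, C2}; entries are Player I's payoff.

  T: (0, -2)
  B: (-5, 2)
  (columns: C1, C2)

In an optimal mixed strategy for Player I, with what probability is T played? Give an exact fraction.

Row minima: T → -2, B → -5; maximin = -2.
Column maxima: C1 → 0, C2 → 2; minimax = 0.
-2 ≠ 0, so there is no saddle point; optimal play is mixed.
Let Player I play T with probability p. Expected payoff against C1: 0p + (-5)(1−p) = 5p − 5; against C2: (-2)p + 2(1−p) = −4p + 2.
Setting these equal: 5p − 5 = −4p + 2 ⇒ 9p = 7 ⇒ p = 7/9, and the value is (5)·(7/9) − 5 = -10/9.
For Player II: with q = P(C1), equating T's and B's payoffs gives 2q − 2 = −7q + 2 ⇒ q = 4/9.

7/9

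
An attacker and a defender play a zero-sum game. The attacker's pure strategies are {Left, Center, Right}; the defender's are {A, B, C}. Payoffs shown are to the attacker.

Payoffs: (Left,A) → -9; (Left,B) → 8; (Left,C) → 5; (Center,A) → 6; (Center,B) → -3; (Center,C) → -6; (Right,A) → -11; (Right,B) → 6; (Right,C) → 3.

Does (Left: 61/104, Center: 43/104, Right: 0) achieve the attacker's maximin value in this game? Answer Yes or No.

No

Against A this mix gives (61/104)·(-9) + (43/104)·6 = -291/104.
Against B this mix gives (61/104)·8 + (43/104)·(-3) = 359/104.
Against C this mix gives (61/104)·5 + (43/104)·(-6) = 47/104.
The defender will play A, holding the attacker to -291/104. Shifting weight toward the row that does better against A would raise this floor (the equalizing mix achieves -12/13 against both A and C), so the proposed strategy is not optimal.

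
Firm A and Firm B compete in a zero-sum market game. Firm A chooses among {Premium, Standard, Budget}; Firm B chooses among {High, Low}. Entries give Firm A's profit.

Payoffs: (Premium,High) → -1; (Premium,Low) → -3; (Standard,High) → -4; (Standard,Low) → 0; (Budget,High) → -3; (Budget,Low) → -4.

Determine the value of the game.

Row minima: Premium → -3, Standard → -4, Budget → -4; maximin = -3.
Column maxima: High → -1, Low → 0; minimax = -1.
-3 ≠ -1, so there is no saddle point; optimal play is mixed.
Budget is strictly dominated by Premium, so Firm A never plays it.
On the remaining 2×2 (Premium, Standard vs High, Low):
Let Firm A play Premium with probability p. Expected payoff against High: (-1)p + (-4)(1−p) = 3p − 4; against Low: (-3)p + 0(1−p) = −3p.
Setting these equal: 3p − 4 = −3p ⇒ 6p = 4 ⇒ p = 2/3, and the value is (3)·(2/3) − 4 = -2.
For Firm B: with q = P(High), equating Premium's and Standard's payoffs gives 2q − 3 = −4q ⇒ q = 1/2.

-2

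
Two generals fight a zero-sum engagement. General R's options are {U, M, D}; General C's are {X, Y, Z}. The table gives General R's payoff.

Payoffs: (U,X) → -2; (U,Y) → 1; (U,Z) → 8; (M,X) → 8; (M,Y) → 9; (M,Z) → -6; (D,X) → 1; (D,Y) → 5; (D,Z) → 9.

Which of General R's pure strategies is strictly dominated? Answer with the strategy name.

D gives a strictly higher payoff than U against every column: 1 > -2, 5 > 1, 9 > 8.
So U is strictly dominated and General R never plays it.

U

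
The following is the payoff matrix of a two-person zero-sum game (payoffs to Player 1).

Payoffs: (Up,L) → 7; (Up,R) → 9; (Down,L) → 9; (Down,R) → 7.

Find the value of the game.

8

Row minima: Up → 7, Down → 7; maximin = 7.
Column maxima: L → 9, R → 9; minimax = 9.
7 ≠ 9, so there is no saddle point; optimal play is mixed.
Let Player 1 play Up with probability p. Expected payoff against L: 7p + 9(1−p) = −2p + 9; against R: 9p + 7(1−p) = 2p + 7.
Setting these equal: −2p + 9 = 2p + 7 ⇒ −4p = -2 ⇒ p = 1/2, and the value is (-2)·(1/2) + 9 = 8.
For Player 2: with q = P(L), equating Up's and Down's payoffs gives −2q + 9 = 2q + 7 ⇒ q = 1/2.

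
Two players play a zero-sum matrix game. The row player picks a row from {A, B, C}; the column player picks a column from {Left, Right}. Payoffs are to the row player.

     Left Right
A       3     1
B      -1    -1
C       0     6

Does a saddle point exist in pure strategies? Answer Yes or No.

No

Row minima: A → 1, B → -1, C → 0; maximin = 1.
Column maxima: Left → 3, Right → 6; minimax = 3.
1 ≠ 3, so no pure-strategy equilibrium exists.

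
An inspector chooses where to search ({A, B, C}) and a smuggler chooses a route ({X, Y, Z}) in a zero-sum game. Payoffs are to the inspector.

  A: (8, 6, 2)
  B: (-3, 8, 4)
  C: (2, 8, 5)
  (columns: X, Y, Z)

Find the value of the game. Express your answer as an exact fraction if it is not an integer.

4

Row minima: A → 2, B → -3, C → 2; maximin = 2.
Column maxima: X → 8, Y → 8, Z → 5; minimax = 5.
2 ≠ 5, so there is no saddle point; optimal play is mixed.
Y is strictly dominated by Z (it gives the inspector strictly more in every row), so the smuggler never plays it.
With Y eliminated, B is strictly dominated by C (C gives the inspector strictly more in every remaining column), so the inspector never plays it.
On the remaining 2×2 (A, C vs X, Z):
Let the inspector play A with probability p. Expected payoff against X: 8p + 2(1−p) = 6p + 2; against Z: 2p + 5(1−p) = −3p + 5.
Setting these equal: 6p + 2 = −3p + 5 ⇒ 9p = 3 ⇒ p = 1/3, and the value is (6)·(1/3) + 2 = 4.
For the smuggler: with q = P(X), equating A's and C's payoffs gives 6q + 2 = −3q + 5 ⇒ q = 1/3.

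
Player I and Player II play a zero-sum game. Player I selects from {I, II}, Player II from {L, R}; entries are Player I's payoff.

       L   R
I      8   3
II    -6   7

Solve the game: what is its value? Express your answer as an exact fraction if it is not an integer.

37/9

Row minima: I → 3, II → -6; maximin = 3.
Column maxima: L → 8, R → 7; minimax = 7.
3 ≠ 7, so there is no saddle point; optimal play is mixed.
Let Player I play I with probability p. Expected payoff against L: 8p + (-6)(1−p) = 14p − 6; against R: 3p + 7(1−p) = −4p + 7.
Setting these equal: 14p − 6 = −4p + 7 ⇒ 18p = 13 ⇒ p = 13/18, and the value is (14)·(13/18) − 6 = 37/9.
For Player II: with q = P(L), equating I's and II's payoffs gives 5q + 3 = −13q + 7 ⇒ q = 2/9.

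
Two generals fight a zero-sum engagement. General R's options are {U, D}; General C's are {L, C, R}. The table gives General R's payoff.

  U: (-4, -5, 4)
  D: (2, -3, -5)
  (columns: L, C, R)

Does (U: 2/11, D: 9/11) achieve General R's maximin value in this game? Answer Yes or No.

Against L this mix gives (2/11)·(-4) + (9/11)·2 = 10/11.
Against C this mix gives (2/11)·(-5) + (9/11)·(-3) = -37/11.
Against R this mix gives (2/11)·4 + (9/11)·(-5) = -37/11.
All of General C's active replies (C, R) yield -37/11, and no column does worse for General R. The mix makes General C indifferent and guarantees -37/11, so it is optimal.

Yes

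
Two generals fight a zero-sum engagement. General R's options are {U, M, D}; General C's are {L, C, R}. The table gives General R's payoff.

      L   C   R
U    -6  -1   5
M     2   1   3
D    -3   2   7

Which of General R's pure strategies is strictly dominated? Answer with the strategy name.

U

D gives a strictly higher payoff than U against every column: -3 > -6, 2 > -1, 7 > 5.
So U is strictly dominated and General R never plays it.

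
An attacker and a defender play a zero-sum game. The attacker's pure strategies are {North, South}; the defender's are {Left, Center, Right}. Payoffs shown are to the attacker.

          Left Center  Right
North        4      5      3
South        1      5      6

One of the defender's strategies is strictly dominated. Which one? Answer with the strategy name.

Center

Left holds the attacker's payoff strictly below Center in every row: 4 < 5, 1 < 5.
So Center is strictly dominated for the defender.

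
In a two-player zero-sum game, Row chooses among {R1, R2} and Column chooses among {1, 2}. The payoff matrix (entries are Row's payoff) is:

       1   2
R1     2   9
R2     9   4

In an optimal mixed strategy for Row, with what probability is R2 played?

Row minima: R1 → 2, R2 → 4; maximin = 4.
Column maxima: 1 → 9, 2 → 9; minimax = 9.
4 ≠ 9, so there is no saddle point; optimal play is mixed.
Let Row play R1 with probability p. Expected payoff against 1: 2p + 9(1−p) = −7p + 9; against 2: 9p + 4(1−p) = 5p + 4.
Setting these equal: −7p + 9 = 5p + 4 ⇒ −12p = -5 ⇒ p = 5/12, and the value is (-7)·(5/12) + 9 = 73/12.
For Column: with q = P(1), equating R1's and R2's payoffs gives −7q + 9 = 5q + 4 ⇒ q = 5/12.

7/12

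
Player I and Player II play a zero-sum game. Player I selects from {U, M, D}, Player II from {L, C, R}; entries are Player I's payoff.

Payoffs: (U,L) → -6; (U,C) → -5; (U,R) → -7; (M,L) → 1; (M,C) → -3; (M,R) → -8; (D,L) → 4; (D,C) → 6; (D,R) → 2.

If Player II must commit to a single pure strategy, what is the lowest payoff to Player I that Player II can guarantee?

Column maxima: L → 4, C → 6, R → 2.
The smallest of these is 2.

2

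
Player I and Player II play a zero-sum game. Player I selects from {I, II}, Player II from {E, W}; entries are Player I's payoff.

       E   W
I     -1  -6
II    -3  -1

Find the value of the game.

Row minima: I → -6, II → -3; maximin = -3.
Column maxima: E → -1, W → -1; minimax = -1.
-3 ≠ -1, so there is no saddle point; optimal play is mixed.
Let Player I play I with probability p. Expected payoff against E: (-1)p + (-3)(1−p) = 2p − 3; against W: (-6)p + (-1)(1−p) = −5p − 1.
Setting these equal: 2p − 3 = −5p − 1 ⇒ 7p = 2 ⇒ p = 2/7, and the value is (2)·(2/7) − 3 = -17/7.
For Player II: with q = P(E), equating I's and II's payoffs gives 5q − 6 = −2q − 1 ⇒ q = 5/7.

-17/7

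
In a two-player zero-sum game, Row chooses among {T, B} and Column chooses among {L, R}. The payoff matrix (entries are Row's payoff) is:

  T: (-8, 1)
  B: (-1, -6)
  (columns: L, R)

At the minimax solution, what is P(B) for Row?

Row minima: T → -8, B → -6; maximin = -6.
Column maxima: L → -1, R → 1; minimax = -1.
-6 ≠ -1, so there is no saddle point; optimal play is mixed.
Let Row play T with probability p. Expected payoff against L: (-8)p + (-1)(1−p) = −7p − 1; against R: 1p + (-6)(1−p) = 7p − 6.
Setting these equal: −7p − 1 = 7p − 6 ⇒ −14p = -5 ⇒ p = 5/14, and the value is (-7)·(5/14) − 1 = -7/2.
For Column: with q = P(L), equating T's and B's payoffs gives −9q + 1 = 5q − 6 ⇒ q = 1/2.

9/14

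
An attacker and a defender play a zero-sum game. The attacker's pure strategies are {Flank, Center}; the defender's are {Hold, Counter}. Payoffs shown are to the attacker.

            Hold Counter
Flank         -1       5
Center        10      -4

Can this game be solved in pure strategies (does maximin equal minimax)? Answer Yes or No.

No

Row minima: Flank → -1, Center → -4; maximin = -1.
Column maxima: Hold → 10, Counter → 5; minimax = 5.
-1 ≠ 5, so no pure-strategy equilibrium exists.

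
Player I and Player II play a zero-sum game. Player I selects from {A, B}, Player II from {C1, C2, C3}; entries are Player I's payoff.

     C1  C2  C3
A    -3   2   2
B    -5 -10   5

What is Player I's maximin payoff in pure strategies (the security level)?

Row minima: A → -3, B → -10.
The best of these is -3.

-3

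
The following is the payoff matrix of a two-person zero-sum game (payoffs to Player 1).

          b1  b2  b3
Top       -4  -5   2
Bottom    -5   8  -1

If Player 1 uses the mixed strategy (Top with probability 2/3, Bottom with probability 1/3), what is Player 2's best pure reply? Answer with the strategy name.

b1

If Player 2 plays b1, Player 1's expected payoff is (2/3)·(-4) + (1/3)·(-5) = -13/3.
If Player 2 plays b2, Player 1's expected payoff is (2/3)·(-5) + (1/3)·8 = -2/3.
If Player 2 plays b3, Player 1's expected payoff is (2/3)·2 + (1/3)·(-1) = 1.
Player 2 minimizes Player 1's payoff; the smallest is -13/3, so the best response is b1.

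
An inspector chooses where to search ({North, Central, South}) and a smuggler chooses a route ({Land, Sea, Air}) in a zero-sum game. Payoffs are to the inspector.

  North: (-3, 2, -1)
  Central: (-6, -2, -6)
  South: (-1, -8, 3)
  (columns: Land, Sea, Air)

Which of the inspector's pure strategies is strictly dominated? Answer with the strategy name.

North gives a strictly higher payoff than Central against every column: -3 > -6, 2 > -2, -1 > -6.
So Central is strictly dominated and the inspector never plays it.

Central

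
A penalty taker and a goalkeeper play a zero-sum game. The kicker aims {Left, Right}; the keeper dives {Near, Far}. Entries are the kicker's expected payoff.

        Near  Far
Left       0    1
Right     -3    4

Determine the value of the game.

Row minima: Left → 0, Right → -3; maximin = 0.
Column maxima: Near → 0, Far → 4; minimax = 0.
Since maximin = minimax = 0, there is a saddle point and the value is 0.

0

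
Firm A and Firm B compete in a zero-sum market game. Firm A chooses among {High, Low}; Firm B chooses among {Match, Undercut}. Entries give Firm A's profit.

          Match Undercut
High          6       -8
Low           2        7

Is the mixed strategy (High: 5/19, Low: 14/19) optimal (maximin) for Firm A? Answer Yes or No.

Against Match this mix gives (5/19)·6 + (14/19)·2 = 58/19.
Against Undercut this mix gives (5/19)·(-8) + (14/19)·7 = 58/19.
All of Firm B's active replies (Match, Undercut) yield 58/19, and no column does worse for Firm A. The mix makes Firm B indifferent and guarantees 58/19, so it is optimal.

Yes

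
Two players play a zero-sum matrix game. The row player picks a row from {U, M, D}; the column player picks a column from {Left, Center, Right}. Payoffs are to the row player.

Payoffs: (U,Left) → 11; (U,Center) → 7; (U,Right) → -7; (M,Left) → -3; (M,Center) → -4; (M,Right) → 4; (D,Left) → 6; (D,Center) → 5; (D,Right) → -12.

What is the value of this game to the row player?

0

Row minima: U → -7, M → -4, D → -12; maximin = -4.
Column maxima: Left → 11, Center → 7, Right → 4; minimax = 4.
-4 ≠ 4, so there is no saddle point; optimal play is mixed.
D is strictly dominated by U, so the row player never plays it.
Left is strictly dominated by Center (it gives the row player strictly more in every row), so the column player never plays it.
On the remaining 2×2 (U, M vs Center, Right):
Let the row player play U with probability p. Expected payoff against Center: 7p + (-4)(1−p) = 11p − 4; against Right: (-7)p + 4(1−p) = −11p + 4.
Setting these equal: 11p − 4 = −11p + 4 ⇒ 22p = 8 ⇒ p = 4/11, and the value is (11)·(4/11) − 4 = 0.
For the column player: with q = P(Center), equating U's and M's payoffs gives 14q − 7 = −8q + 4 ⇒ q = 1/2.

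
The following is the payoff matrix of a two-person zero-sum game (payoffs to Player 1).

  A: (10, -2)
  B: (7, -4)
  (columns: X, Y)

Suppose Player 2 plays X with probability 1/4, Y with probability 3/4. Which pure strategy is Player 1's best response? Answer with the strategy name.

A

Expected payoff of A: (1/4)·10 + (3/4)·(-2) = 1.
Expected payoff of B: (1/4)·7 + (3/4)·(-4) = -5/4.
The largest is 1, so Player 1's best response is A.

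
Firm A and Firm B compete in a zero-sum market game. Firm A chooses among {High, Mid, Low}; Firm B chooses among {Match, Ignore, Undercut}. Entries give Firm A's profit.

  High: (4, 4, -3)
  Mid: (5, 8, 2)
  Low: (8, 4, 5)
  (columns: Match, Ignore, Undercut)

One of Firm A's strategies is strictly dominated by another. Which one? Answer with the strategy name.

Mid gives a strictly higher payoff than High against every column: 5 > 4, 8 > 4, 2 > -3.
So High is strictly dominated and Firm A never plays it.

High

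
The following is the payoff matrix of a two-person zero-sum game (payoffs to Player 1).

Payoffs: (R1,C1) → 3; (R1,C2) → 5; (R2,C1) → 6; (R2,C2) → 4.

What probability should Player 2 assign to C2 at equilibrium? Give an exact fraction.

Row minima: R1 → 3, R2 → 4; maximin = 4.
Column maxima: C1 → 6, C2 → 5; minimax = 5.
4 ≠ 5, so there is no saddle point; optimal play is mixed.
Let Player 1 play R1 with probability p. Expected payoff against C1: 3p + 6(1−p) = −3p + 6; against C2: 5p + 4(1−p) = p + 4.
Setting these equal: −3p + 6 = p + 4 ⇒ −4p = -2 ⇒ p = 1/2, and the value is (-3)·(1/2) + 6 = 9/2.
For Player 2: with q = P(C1), equating R1's and R2's payoffs gives −2q + 5 = 2q + 4 ⇒ q = 1/4.

3/4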